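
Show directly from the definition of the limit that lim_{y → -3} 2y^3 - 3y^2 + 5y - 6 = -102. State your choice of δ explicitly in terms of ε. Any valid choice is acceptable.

δ = min(1, ε/100)

Suppose ε > 0. We want δ > 0 such that 0 < |y + 3| < δ implies |(2y^3 - 3y^2 + 5y - 6) + 102| < ε.
(2y^3 - 3y^2 + 5y - 6) + 102 = 2y^3 - 3y^2 + 5y + 96 = (y + 3)(2y^2 - 9y + 32).
So |(2y^3 - 3y^2 + 5y - 6) + 102| = |y + 3|·|2y^2 - 9y + 32|.
Require δ ≤ 1. Then |y + 3| < 1 gives |y| < 4, and by the triangle inequality |2y^2 - 9y + 32| ≤ 2·4^2 + 9·4 + 32 = 100.
Hence |(2y^3 - 3y^2 + 5y - 6) + 102| ≤ 100|y + 3| < ε provided |y + 3| < ε/100.
Choosing δ = min(1, ε/100) ensures both conditions, hence |(2y^3 - 3y^2 + 5y - 6) + 102| < ε.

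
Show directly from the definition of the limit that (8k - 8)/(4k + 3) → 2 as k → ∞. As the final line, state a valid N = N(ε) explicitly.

N = (7/2)/ε

Suppose ε > 0. For k ≥ 1, |(8k - 8)/(4k + 3) − 2| = |-56|/(4(4k + 3)) = 56/(4(4k + 3)).
Since 4k + 3 ≥ 4k for k ≥ 1, this is ≤ 56/(4·4k) = (7/2)/k.
So |(8k - 8)/(4k + 3) − 2| < ε whenever k > (7/2)/ε.
Take N = (7/2)/ε. If k > N then |(8k - 8)/(4k + 3) − 2| ≤ (7/2)/k < ε.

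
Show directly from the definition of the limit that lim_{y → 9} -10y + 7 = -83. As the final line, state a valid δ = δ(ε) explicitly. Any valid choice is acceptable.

δ = ε/10

Suppose ε > 0. We need δ > 0 so that 0 < |y − 9| < δ implies |(-10y + 7) + 83| < ε.
|(-10y + 7) + 83| = |-10y + 90| = 10|y − 9|.
So 10|y − 9| < ε exactly when |y − 9| < ε/10.
Take δ = ε/10. If 0 < |y − 9| < δ then |(-10y + 7) + 83| = 10|y − 9| < 10·(ε/10) = ε.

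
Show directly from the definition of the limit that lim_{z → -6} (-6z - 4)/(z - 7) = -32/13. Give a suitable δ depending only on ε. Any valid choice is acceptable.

δ = min(13/2, (169/92)ε)

Let ε > 0. We want δ > 0 with 0 < |z + 6| < δ ⇒ |(-6z - 4)/(z - 7) + 32/13| < ε.
Combining over a common denominator, (-6z - 4)/(z - 7) + 32/13 = [(-6z - 4)·(-13) − 32·(z - 7)] / [(-13)·(z - 7)] = 46(z + 6) / ((-13)(z - 7)).
So |(-6z - 4)/(z - 7) + 32/13| = 46|z + 6| / (13·|z − 7|).
Require δ ≤ 13/2, so |z − 7| ≥ |-13| − |z + 6| > 13 − 13/2 = 13/2.
Hence |(-6z - 4)/(z - 7) + 32/13| < 46|z + 6|/(13·(13/2)) = (92/169)|z + 6|, which is < ε once |z + 6| < (169/92)ε.
Take δ = min(13/2, (169/92)ε). Then 0 < |z + 6| < δ forces both bounds, so |(-6z - 4)/(z - 7) + 32/13| < ε.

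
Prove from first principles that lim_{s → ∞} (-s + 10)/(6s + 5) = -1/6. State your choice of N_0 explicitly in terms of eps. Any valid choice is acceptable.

N_0 = (65/36)/eps

Suppose eps > 0. We seek N_0 > 0 such that s > N_0 implies |(-s + 10)/(6s + 5) + 1/6| < eps.
(-s + 10)/(6s + 5) + 1/6 = (6(-s + 10) − (-1)(6s + 5)) / (6(6s + 5)) = 65/(6(6s + 5)).
For s > 0 we have 6s + 5 > 6s, so |(-s + 10)/(6s + 5) + 1/6| = 65/(6(6s + 5)) < 65/(6·6s) = (65/36)/s.
Thus |(-s + 10)/(6s + 5) + 1/6| < eps whenever s > (65/36)/eps.
Take N_0 = (65/36)/eps. If s > N_0 then |(-s + 10)/(6s + 5) + 1/6| < (65/36)/s < eps.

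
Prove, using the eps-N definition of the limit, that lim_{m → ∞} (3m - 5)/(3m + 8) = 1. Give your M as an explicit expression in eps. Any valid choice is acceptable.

Let eps > 0 be given. For m ≥ 1, |(3m - 5)/(3m + 8) − 1| = |-39|/(3(3m + 8)) = 39/(3(3m + 8)).
Since 3m + 8 ≥ 3m for m ≥ 1, this is ≤ 39/(3·3m) = (13/3)/m.
So |(3m - 5)/(3m + 8) − 1| < eps whenever m > (13/3)/eps.
Take M = (13/3)/eps. If m > M then |(3m - 5)/(3m + 8) − 1| ≤ (13/3)/m < eps.

M = (13/3)/eps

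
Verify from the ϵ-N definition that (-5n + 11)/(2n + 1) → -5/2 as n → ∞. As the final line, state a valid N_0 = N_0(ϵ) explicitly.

Let ϵ > 0 be given. For n ≥ 1, |(-5n + 11)/(2n + 1) + 5/2| = |27|/(2(2n + 1)) = 27/(2(2n + 1)).
Since 2n + 1 ≥ 2n for n ≥ 1, this is ≤ 27/(2·2n) = (27/4)/n.
So |(-5n + 11)/(2n + 1) + 5/2| < ϵ whenever n > (27/4)/ϵ.
Take N_0 = (27/4)/ϵ. If n > N_0 then |(-5n + 11)/(2n + 1) + 5/2| ≤ (27/4)/n < ϵ.

N_0 = (27/4)/ϵ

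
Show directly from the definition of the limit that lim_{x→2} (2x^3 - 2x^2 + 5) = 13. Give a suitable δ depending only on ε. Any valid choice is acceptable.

δ = min(2, ε/44)

Suppose ε > 0. We want δ > 0 such that 0 < |x − 2| < δ implies |(2x^3 - 2x^2 + 5) − 13| < ε.
(2x^3 - 2x^2 + 5) − 13 = 2x^3 - 2x^2 - 8 = (x − 2)(2x^2 + 2x + 4).
So |(2x^3 - 2x^2 + 5) − 13| = |x − 2|·|2x^2 + 2x + 4|.
Assume first that |x − 2| < 2, so |x| < 4. Then |2x^2 + 2x + 4| ≤ 2·4^2 + 2·4 + 4 = 44.
Hence |(2x^3 - 2x^2 + 5) − 13| ≤ 44|x − 2| < ε provided |x − 2| < ε/44.
Choosing δ = min(2, ε/44) ensures both conditions, hence |(2x^3 - 2x^2 + 5) − 13| < ε.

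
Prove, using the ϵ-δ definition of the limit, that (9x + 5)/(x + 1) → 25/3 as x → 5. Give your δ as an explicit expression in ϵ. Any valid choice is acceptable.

Let ϵ > 0. We want δ > 0 with 0 < |x − 5| < δ ⇒ |(9x + 5)/(x + 1) − (25/3)| < ϵ.
Combining over a common denominator, (9x + 5)/(x + 1) − (25/3) = [(9x + 5)·6 − 50·(x + 1)] / [6·(x + 1)] = 4(x − 5) / (6(x + 1)).
So |(9x + 5)/(x + 1) − (25/3)| = 4|x − 5| / (6·|x + 1|).
Require δ ≤ 3, so |x + 1| ≥ |6| − |x − 5| > 6 − 3 = 3.
Hence |(9x + 5)/(x + 1) − (25/3)| < 4|x − 5|/(6·3) = (2/9)|x − 5|, which is < ϵ once |x − 5| < (9/2)ϵ.
Take δ = min(3, (9/2)ϵ). Then 0 < |x − 5| < δ forces both bounds, so |(9x + 5)/(x + 1) − (25/3)| < ϵ.

δ = min(3, (9/2)ϵ)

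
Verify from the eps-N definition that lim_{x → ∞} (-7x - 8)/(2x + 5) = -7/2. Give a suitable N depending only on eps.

Suppose eps > 0. We seek N > 0 such that x > N implies |(-7x - 8)/(2x + 5) + 7/2| < eps.
(-7x - 8)/(2x + 5) + 7/2 = (2(-7x - 8) − (-7)(2x + 5)) / (2(2x + 5)) = 19/(2(2x + 5)).
For x > 0 we have 2x + 5 > 2x, so |(-7x - 8)/(2x + 5) + 7/2| = 19/(2(2x + 5)) < 19/(2·2x) = (19/4)/x.
Thus |(-7x - 8)/(2x + 5) + 7/2| < eps whenever x > (19/4)/eps.
Take N = (19/4)/eps. If x > N then |(-7x - 8)/(2x + 5) + 7/2| < (19/4)/x < eps.

N = (19/4)/eps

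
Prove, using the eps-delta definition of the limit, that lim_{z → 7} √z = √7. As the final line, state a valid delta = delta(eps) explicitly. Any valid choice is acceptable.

delta = min(7, √7·eps)

Fix eps > 0. We want delta > 0 such that 0 < |z − 7| < delta implies |√z − √7| < eps.
Multiplying by the conjugate, |√z − √7| = |z − 7|/(√z + √7).
Restrict delta ≤ 7 so that |z − 7| < 7 forces z > 0, and then √z + √7 > √7.
Hence |√z − √7| < |z − 7|/√7, which is < eps once |z − 7| < √7·eps.
Take delta = min(7, √7·eps). If 0 < |z − 7| < delta then z > 0 and |√z − √7| < |z − 7|/√7 < eps.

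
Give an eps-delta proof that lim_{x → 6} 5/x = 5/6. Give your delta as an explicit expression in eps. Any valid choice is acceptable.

Let eps > 0 be given. We seek delta > 0 such that 0 < |x − 6| < delta implies |5/x − (5/6)| < eps.
|5/x − (5/6)| = 5·|6 − x|/(6·|x|) = 5|x − 6|/(6|x|).
Require delta ≤ 3 so that |x| > 6 − 3 = 3, hence 6|x| > 18.
Then |5/x − (5/6)| < 5|x − 6|/18, which is < eps when |x − 6| < (18/5)eps.
Take delta = min(3, (18/5)eps). Then 0 < |x − 6| < delta gives both |x − 6| < 3 and |x − 6| < (18/5)eps, so |5/x − (5/6)| < eps.

delta = min(3, (18/5)eps)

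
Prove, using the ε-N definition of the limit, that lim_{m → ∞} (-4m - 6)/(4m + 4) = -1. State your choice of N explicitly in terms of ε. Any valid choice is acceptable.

Suppose ε > 0. For m ≥ 1, |(-4m - 6)/(4m + 4) + 1| = |-8|/(4(4m + 4)) = 8/(4(4m + 4)).
Since 4m + 4 ≥ 4m for m ≥ 1, this is ≤ 8/(4·4m) = (1/2)/m.
So |(-4m - 6)/(4m + 4) + 1| < ε whenever m > (1/2)/ε.
Take N = (1/2)/ε. If m > N then |(-4m - 6)/(4m + 4) + 1| ≤ (1/2)/m < ε.

N = (1/2)/ε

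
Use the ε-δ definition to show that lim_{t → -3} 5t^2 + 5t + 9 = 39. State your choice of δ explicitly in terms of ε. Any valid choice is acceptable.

Suppose ε > 0. We want δ > 0 such that 0 < |t + 3| < δ implies |(5t^2 + 5t + 9) − 39| < ε.
(5t^2 + 5t + 9) − 39 = 5t^2 + 5t - 30 = (t + 3)(5t - 10).
So |(5t^2 + 5t + 9) − 39| = |t + 3|·|5t - 10|.
Assume first that |t + 3| < 1, so |t| < 4. Then |5t - 10| ≤ 5·4 + 10 = 30.
Hence |(5t^2 + 5t + 9) − 39| ≤ 30|t + 3| < ε provided |t + 3| < ε/30.
Choosing δ = min(1, ε/30) ensures both conditions, hence |(5t^2 + 5t + 9) − 39| < ε.

δ = min(1, ε/30)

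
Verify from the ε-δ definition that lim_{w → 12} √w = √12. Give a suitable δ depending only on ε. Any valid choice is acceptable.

δ = min(12, √12·ε)

Let ε > 0. We want δ > 0 such that 0 < |w − 12| < δ implies |√w − √12| < ε.
Rationalise: √w − √12 = (w − 12)/(√w + √12), so |√w − √12| = |w − 12|/(√w + √12).
Restrict δ ≤ 12 so that |w − 12| < 12 forces w > 0, and then √w + √12 > √12.
Hence |√w − √12| < |w − 12|/√12, which is < ε once |w − 12| < √12·ε.
Take δ = min(12, √12·ε). If 0 < |w − 12| < δ then w > 0 and |√w − √12| < |w − 12|/√12 < ε.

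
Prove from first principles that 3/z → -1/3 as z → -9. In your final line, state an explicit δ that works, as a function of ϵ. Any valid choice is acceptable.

Let ϵ > 0 be given. We seek δ > 0 such that 0 < |z + 9| < δ implies |3/z + 1/3| < ϵ.
|3/z + 1/3| = 3·|-9 − z|/(9·|z|) = 3|z + 9|/(9|z|).
Require δ ≤ 9/2 so that |z| > 9 − 9/2 = 9/2, hence 9|z| > 81/2.
Then |3/z + 1/3| < 3|z + 9|/(81/2), which is < ϵ when |z + 9| < (27/2)ϵ.
Take δ = min(9/2, (27/2)ϵ). Then 0 < |z + 9| < δ gives both |z + 9| < 9/2 and |z + 9| < (27/2)ϵ, so |3/z + 1/3| < ϵ.

δ = min(9/2, (27/2)ϵ)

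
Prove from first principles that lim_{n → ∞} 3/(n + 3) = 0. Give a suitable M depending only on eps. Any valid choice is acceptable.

M = 3/eps

Let eps > 0 be given. For n ≥ 1, |3/(n + 3) − 0| = 3/(n + 3) ≤ 3/n.
We need 3/n < eps, i.e. n > 3/eps.
Take M = 3/eps. If n > M then |3/(n + 3)| ≤ 3/n < eps.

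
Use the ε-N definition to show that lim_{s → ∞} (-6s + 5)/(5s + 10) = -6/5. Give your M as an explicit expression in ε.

Fix ε > 0. We seek M > 0 such that s > M implies |(-6s + 5)/(5s + 10) + 6/5| < ε.
(-6s + 5)/(5s + 10) + 6/5 = (5(-6s + 5) − (-6)(5s + 10)) / (5(5s + 10)) = 85/(5(5s + 10)).
For s > 0 we have 5s + 10 > 5s, so |(-6s + 5)/(5s + 10) + 6/5| = 85/(5(5s + 10)) < 85/(5·5s) = (17/5)/s.
Thus |(-6s + 5)/(5s + 10) + 6/5| < ε whenever s > (17/5)/ε.
Take M = (17/5)/ε. If s > M then |(-6s + 5)/(5s + 10) + 6/5| < (17/5)/s < ε.

M = (17/5)/ε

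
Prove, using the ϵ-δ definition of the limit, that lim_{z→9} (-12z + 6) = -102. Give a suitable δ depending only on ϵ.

δ = ϵ/12

Let ϵ > 0. We need δ > 0 so that 0 < |z − 9| < δ implies |(-12z + 6) + 102| < ϵ.
|(-12z + 6) + 102| = |-12z + 108| = 12|z − 9|.
Thus it suffices that |z − 9| < ϵ/12.
Choosing δ = ϵ/12 gives |(-12z + 6) + 102| = 12|z − 9| < ϵ whenever |z − 9| < δ.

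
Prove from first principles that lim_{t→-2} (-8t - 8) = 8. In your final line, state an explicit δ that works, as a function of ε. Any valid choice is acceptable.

δ = ε/8

Let ε > 0 be given. We need δ > 0 so that 0 < |t + 2| < δ implies |(-8t - 8) − 8| < ε.
Since (-8t - 8) − 8 = -8(t + 2), we have |(-8t - 8) − 8| = 8|t + 2|.
So 8|t + 2| < ε exactly when |t + 2| < ε/8.
Choosing δ = ε/8 gives |(-8t - 8) − 8| = 8|t + 2| < ε whenever |t + 2| < δ.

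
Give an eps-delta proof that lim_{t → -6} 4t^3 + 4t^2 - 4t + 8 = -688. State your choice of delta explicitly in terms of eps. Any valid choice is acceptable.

delta = min(2, eps/532)

Let eps > 0. We want delta > 0 such that 0 < |t + 6| < delta implies |(4t^3 + 4t^2 - 4t + 8) + 688| < eps.
(4t^3 + 4t^2 - 4t + 8) + 688 = 4t^3 + 4t^2 - 4t + 696 = (t + 6)(4t^2 - 20t + 116).
So |(4t^3 + 4t^2 - 4t + 8) + 688| = |t + 6|·|4t^2 - 20t + 116|.
Require delta ≤ 2. Then |t + 6| < 2 gives |t| < 8, and by the triangle inequality |4t^2 - 20t + 116| ≤ 4·8^2 + 20·8 + 116 = 532.
Hence |(4t^3 + 4t^2 - 4t + 8) + 688| ≤ 532|t + 6| < eps provided |t + 6| < eps/532.
Take delta = min(2, eps/532). Then 0 < |t + 6| < delta gives both |t + 6| < 2 and |t + 6| < eps/532, so |(4t^3 + 4t^2 - 4t + 8) + 688| < eps.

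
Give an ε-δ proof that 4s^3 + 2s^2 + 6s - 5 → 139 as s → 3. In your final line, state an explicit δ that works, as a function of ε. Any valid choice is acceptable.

Suppose ε > 0. We want δ > 0 such that 0 < |s − 3| < δ implies |(4s^3 + 2s^2 + 6s - 5) − 139| < ε.
(4s^3 + 2s^2 + 6s - 5) − 139 = 4s^3 + 2s^2 + 6s - 144 = (s − 3)(4s^2 + 14s + 48).
So |(4s^3 + 2s^2 + 6s - 5) − 139| = |s − 3|·|4s^2 + 14s + 48|.
Assume first that |s − 3| < 1, so |s| < 4. Then |4s^2 + 14s + 48| ≤ 4·4^2 + 14·4 + 48 = 168.
Hence |(4s^3 + 2s^2 + 6s - 5) − 139| ≤ 168|s − 3| < ε provided |s − 3| < ε/168.
Choosing δ = min(1, ε/168) ensures both conditions, hence |(4s^3 + 2s^2 + 6s - 5) − 139| < ε.

δ = min(1, ε/168)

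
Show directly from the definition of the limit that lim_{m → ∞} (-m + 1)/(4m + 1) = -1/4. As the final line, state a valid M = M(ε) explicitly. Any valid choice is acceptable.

Fix ε > 0. For m ≥ 1, |(-m + 1)/(4m + 1) + 1/4| = |5|/(4(4m + 1)) = 5/(4(4m + 1)).
Since 4m + 1 ≥ 4m for m ≥ 1, this is ≤ 5/(4·4m) = (5/16)/m.
So |(-m + 1)/(4m + 1) + 1/4| < ε whenever m > (5/16)/ε.
Take M = (5/16)/ε. If m > M then |(-m + 1)/(4m + 1) + 1/4| ≤ (5/16)/m < ε.

M = (5/16)/ε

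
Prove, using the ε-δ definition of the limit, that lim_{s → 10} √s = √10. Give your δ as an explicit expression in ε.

δ = min(10, √10·ε)

Let ε > 0 be given. We want δ > 0 such that 0 < |s − 10| < δ implies |√s − √10| < ε.
Multiplying by the conjugate, |√s − √10| = |s − 10|/(√s + √10).
Restrict δ ≤ 10 so that |s − 10| < 10 forces s > 0, and then √s + √10 > √10.
Hence |√s − √10| < |s − 10|/√10, which is < ε once |s − 10| < √10·ε.
Take δ = min(10, √10·ε). If 0 < |s − 10| < δ then s > 0 and |√s − √10| < |s − 10|/√10 < ε.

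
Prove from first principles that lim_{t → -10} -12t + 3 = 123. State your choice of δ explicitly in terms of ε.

δ = ε/12

Let ε > 0. We need δ > 0 so that 0 < |t + 10| < δ implies |(-12t + 3) − 123| < ε.
Since (-12t + 3) − 123 = -12(t + 10), we have |(-12t + 3) − 123| = 12|t + 10|.
So 12|t + 10| < ε exactly when |t + 10| < ε/12.
Choosing δ = ε/12 gives |(-12t + 3) − 123| = 12|t + 10| < ε whenever |t + 10| < δ.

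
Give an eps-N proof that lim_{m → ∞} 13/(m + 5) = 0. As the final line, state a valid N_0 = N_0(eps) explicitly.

Let eps > 0 be given. For m ≥ 1, |13/(m + 5) − 0| = 13/(m + 5) ≤ 13/m.
We need 13/m < eps, i.e. m > 13/eps.
Take N_0 = 13/eps. If m > N_0 then |13/(m + 5)| ≤ 13/m < eps.

N_0 = 13/eps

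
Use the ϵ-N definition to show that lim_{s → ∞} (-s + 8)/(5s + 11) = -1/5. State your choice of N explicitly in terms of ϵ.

N = (51/25)/ϵ

Let ϵ > 0 be given. We seek N > 0 such that s > N implies |(-s + 8)/(5s + 11) + 1/5| < ϵ.
(-s + 8)/(5s + 11) + 1/5 = (5(-s + 8) − (-1)(5s + 11)) / (5(5s + 11)) = 51/(5(5s + 11)).
For s > 0 we have 5s + 11 > 5s, so |(-s + 8)/(5s + 11) + 1/5| = 51/(5(5s + 11)) < 51/(5·5s) = (51/25)/s.
Thus |(-s + 8)/(5s + 11) + 1/5| < ϵ whenever s > (51/25)/ϵ.
Take N = (51/25)/ϵ. If s > N then |(-s + 8)/(5s + 11) + 1/5| < (51/25)/s < ϵ.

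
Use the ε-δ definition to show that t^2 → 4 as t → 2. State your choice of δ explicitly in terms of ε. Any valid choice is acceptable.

Let ε > 0. We seek δ > 0 with 0 < |t − 2| < δ ⇒ |t^2 − 4| < ε.
Factor: t^2 − 4 = (t − 2)(t + 2), so |t^2 − 4| = |t − 2|·|t + 2|.
Impose δ ≤ 2 so that |t| < 4; then |t + 2| ≤ 6.
Hence |t^2 − 4| ≤ 6|t − 2|, which is < ε once |t − 2| < ε/6.
Take δ = min(2, ε/6). If 0 < |t − 2| < δ then both bounds hold and |t^2 − 4| ≤ 6|t − 2| < 6·(ε/6) = ε.

δ = min(2, ε/6)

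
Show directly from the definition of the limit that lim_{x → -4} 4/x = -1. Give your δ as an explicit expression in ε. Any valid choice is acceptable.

Suppose ε > 0. We seek δ > 0 such that 0 < |x + 4| < δ implies |4/x + 1| < ε.
|4/x + 1| = 4·|-4 − x|/(4·|x|) = 4|x + 4|/(4|x|).
Require δ ≤ 2 so that |x| > 4 − 2 = 2, hence 4|x| > 8.
Then |4/x + 1| < 4|x + 4|/8, which is < ε when |x + 4| < 2ε.
Take δ = min(2, 2ε). Then 0 < |x + 4| < δ gives both |x + 4| < 2 and |x + 4| < 2ε, so |4/x + 1| < ε.

δ = min(2, 2ε)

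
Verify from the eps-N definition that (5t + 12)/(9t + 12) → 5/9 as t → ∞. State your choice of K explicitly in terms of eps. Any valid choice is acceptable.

Fix eps > 0. We seek K > 0 such that t > K implies |(5t + 12)/(9t + 12) − (5/9)| < eps.
(5t + 12)/(9t + 12) − (5/9) = (9(5t + 12) − 5(9t + 12)) / (9(9t + 12)) = 48/(9(9t + 12)).
For t > 0 we have 9t + 12 > 9t, so |(5t + 12)/(9t + 12) − (5/9)| = 48/(9(9t + 12)) < 48/(9·9t) = (16/27)/t.
Thus |(5t + 12)/(9t + 12) − (5/9)| < eps whenever t > (16/27)/eps.
Take K = (16/27)/eps. If t > K then |(5t + 12)/(9t + 12) − (5/9)| < (16/27)/t < eps.

K = (16/27)/eps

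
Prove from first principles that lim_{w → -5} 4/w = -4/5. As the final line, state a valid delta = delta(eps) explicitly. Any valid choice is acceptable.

delta = min(5/2, (25/8)eps)

Suppose eps > 0. We seek delta > 0 such that 0 < |w + 5| < delta implies |4/w + 4/5| < eps.
|4/w + 4/5| = 4·|-5 − w|/(5·|w|) = 4|w + 5|/(5|w|).
Restrict delta ≤ 5/2. Then |w + 5| < 5/2 gives |w| > 5/2, so 5|w| > 25/2.
Then |4/w + 4/5| < 4|w + 5|/(25/2), which is < eps when |w + 5| < (25/8)eps.
Take delta = min(5/2, (25/8)eps). Then 0 < |w + 5| < delta gives both |w + 5| < 5/2 and |w + 5| < (25/8)eps, so |4/w + 4/5| < eps.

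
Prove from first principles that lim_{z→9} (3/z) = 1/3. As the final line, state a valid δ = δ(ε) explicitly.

δ = min(9/2, (27/2)ε)

Fix ε > 0. We seek δ > 0 such that 0 < |z − 9| < δ implies |3/z − (1/3)| < ε.
|3/z − (1/3)| = 3·|9 − z|/(9·|z|) = 3|z − 9|/(9|z|).
Require δ ≤ 9/2 so that |z| > 9 − 9/2 = 9/2, hence 9|z| > 81/2.
Then |3/z − (1/3)| < 3|z − 9|/(81/2), which is < ε when |z − 9| < (27/2)ε.
Take δ = min(9/2, (27/2)ε). Then 0 < |z − 9| < δ gives both |z − 9| < 9/2 and |z − 9| < (27/2)ε, so |3/z − (1/3)| < ε.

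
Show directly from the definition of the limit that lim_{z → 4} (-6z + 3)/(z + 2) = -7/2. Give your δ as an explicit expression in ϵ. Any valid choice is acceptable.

δ = min(3, (6/5)ϵ)

Let ϵ > 0. We want δ > 0 with 0 < |z − 4| < δ ⇒ |(-6z + 3)/(z + 2) + 7/2| < ϵ.
Combining over a common denominator, (-6z + 3)/(z + 2) + 7/2 = [(-6z + 3)·6 − (-21)·(z + 2)] / [6·(z + 2)] = -15(z − 4) / (6(z + 2)).
So |(-6z + 3)/(z + 2) + 7/2| = 15|z − 4| / (6·|z + 2|).
Restrict δ ≤ 3. Then |z − 4| < 3 gives |z + 2| = |(z − 4) + 6| ≥ 6 − 3 = 3.
Hence |(-6z + 3)/(z + 2) + 7/2| < 15|z − 4|/(6·3) = (5/6)|z − 4|, which is < ϵ once |z − 4| < (6/5)ϵ.
Take δ = min(3, (6/5)ϵ). Then 0 < |z − 4| < δ forces both bounds, so |(-6z + 3)/(z + 2) + 7/2| < ϵ.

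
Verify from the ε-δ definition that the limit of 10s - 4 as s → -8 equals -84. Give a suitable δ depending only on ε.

δ = ε/10

Let ε > 0 be given. We need δ > 0 so that 0 < |s + 8| < δ implies |(10s - 4) + 84| < ε.
|(10s - 4) + 84| = |10s + 80| = 10|s + 8|.
Thus it suffices that |s + 8| < ε/10.
Take δ = ε/10. If 0 < |s + 8| < δ then |(10s - 4) + 84| = 10|s + 8| < 10·(ε/10) = ε.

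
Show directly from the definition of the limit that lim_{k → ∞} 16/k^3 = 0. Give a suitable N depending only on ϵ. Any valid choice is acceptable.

Let ϵ > 0 be given. For k ≥ 1, |16/k^3 − 0| = 16/k^3.
16/k^3 < ϵ ⇔ k^3 > 16/ϵ ⇔ k > (16/ϵ)^{1/3}.
Take N = (16/ϵ)^{1/3}. Then k > N implies 16/k^3 < ϵ.

N = (16/ϵ)^{1/3}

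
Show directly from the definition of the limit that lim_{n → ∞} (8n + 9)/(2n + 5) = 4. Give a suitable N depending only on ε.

Suppose ε > 0. For n ≥ 1, |(8n + 9)/(2n + 5) − 4| = |-22|/(2(2n + 5)) = 22/(2(2n + 5)).
Since 2n + 5 ≥ 2n for n ≥ 1, this is ≤ 22/(2·2n) = (11/2)/n.
So |(8n + 9)/(2n + 5) − 4| < ε whenever n > (11/2)/ε.
Take N = (11/2)/ε. If n > N then |(8n + 9)/(2n + 5) − 4| ≤ (11/2)/n < ε.

N = (11/2)/ε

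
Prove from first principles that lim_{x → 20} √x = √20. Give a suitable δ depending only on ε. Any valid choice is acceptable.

Let ε > 0. We want δ > 0 such that 0 < |x − 20| < δ implies |√x − √20| < ε.
Rationalise: √x − √20 = (x − 20)/(√x + √20), so |√x − √20| = |x − 20|/(√x + √20).
Restrict δ ≤ 20 so that |x − 20| < 20 forces x > 0, and then √x + √20 > √20.
Hence |√x − √20| < |x − 20|/√20, which is < ε once |x − 20| < √20·ε.
Take δ = min(20, √20·ε). If 0 < |x − 20| < δ then x > 0 and |√x − √20| < |x − 20|/√20 < ε.

δ = min(20, √20·ε)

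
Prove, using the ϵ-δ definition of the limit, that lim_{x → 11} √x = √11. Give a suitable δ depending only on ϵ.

δ = min(11, √11·ϵ)

Let ϵ > 0 be given. We want δ > 0 such that 0 < |x − 11| < δ implies |√x − √11| < ϵ.
Multiplying by the conjugate, |√x − √11| = |x − 11|/(√x + √11).
Restrict δ ≤ 11 so that |x − 11| < 11 forces x > 0, and then √x + √11 > √11.
Hence |√x − √11| < |x − 11|/√11, which is < ϵ once |x − 11| < √11·ϵ.
Take δ = min(11, √11·ϵ). If 0 < |x − 11| < δ then x > 0 and |√x − √11| < |x − 11|/√11 < ϵ.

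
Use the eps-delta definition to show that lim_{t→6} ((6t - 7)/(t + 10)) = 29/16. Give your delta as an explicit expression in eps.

Suppose eps > 0. We want delta > 0 with 0 < |t − 6| < delta ⇒ |(6t - 7)/(t + 10) − (29/16)| < eps.
Combining over a common denominator, (6t - 7)/(t + 10) − (29/16) = [(6t - 7)·16 − 29·(t + 10)] / [16·(t + 10)] = 67(t − 6) / (16(t + 10)).
So |(6t - 7)/(t + 10) − (29/16)| = 67|t − 6| / (16·|t + 10|).
Restrict delta ≤ 8. Then |t − 6| < 8 gives |t + 10| = |(t − 6) + 16| ≥ 16 − 8 = 8.
Hence |(6t - 7)/(t + 10) − (29/16)| < 67|t − 6|/(16·8) = (67/128)|t − 6|, which is < eps once |t − 6| < (128/67)eps.
Take delta = min(8, (128/67)eps). Then 0 < |t − 6| < delta forces both bounds, so |(6t - 7)/(t + 10) − (29/16)| < eps.

delta = min(8, (128/67)eps)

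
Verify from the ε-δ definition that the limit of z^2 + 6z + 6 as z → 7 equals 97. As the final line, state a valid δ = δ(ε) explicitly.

δ = min(1, ε/21)

Suppose ε > 0. We want δ > 0 such that 0 < |z − 7| < δ implies |(z^2 + 6z + 6) − 97| < ε.
(z^2 + 6z + 6) − 97 = z^2 + 6z - 91 = (z − 7)(z + 13).
So |(z^2 + 6z + 6) − 97| = |z − 7|·|z + 13|.
Assume first that |z − 7| < 1, so |z| < 8. Then |z + 13| ≤ 8 + 13 = 21.
Hence |(z^2 + 6z + 6) − 97| ≤ 21|z − 7| < ε provided |z − 7| < ε/21.
Choosing δ = min(1, ε/21) ensures both conditions, hence |(z^2 + 6z + 6) − 97| < ε.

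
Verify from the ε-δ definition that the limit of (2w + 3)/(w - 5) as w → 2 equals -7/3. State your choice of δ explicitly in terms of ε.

Suppose ε > 0. We want δ > 0 with 0 < |w − 2| < δ ⇒ |(2w + 3)/(w - 5) + 7/3| < ε.
Combining over a common denominator, (2w + 3)/(w - 5) + 7/3 = [(2w + 3)·(-3) − 7·(w - 5)] / [(-3)·(w - 5)] = -13(w − 2) / ((-3)(w - 5)).
So |(2w + 3)/(w - 5) + 7/3| = 13|w − 2| / (3·|w − 5|).
Restrict δ ≤ 3/2. Then |w − 2| < 3/2 gives |w − 5| = |(w − 2) + (-3)| ≥ 3 − 3/2 = 3/2.
Hence |(2w + 3)/(w - 5) + 7/3| < 13|w − 2|/(3·(3/2)) = (26/9)|w − 2|, which is < ε once |w − 2| < (9/26)ε.
Take δ = min(3/2, (9/26)ε). Then 0 < |w − 2| < δ forces both bounds, so |(2w + 3)/(w - 5) + 7/3| < ε.

δ = min(3/2, (9/26)ε)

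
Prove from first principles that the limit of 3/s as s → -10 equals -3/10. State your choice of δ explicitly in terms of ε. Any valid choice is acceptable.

δ = min(5, (50/3)ε)

Let ε > 0 be given. We seek δ > 0 such that 0 < |s + 10| < δ implies |3/s + 3/10| < ε.
|3/s + 3/10| = 3·|-10 − s|/(10·|s|) = 3|s + 10|/(10|s|).
Restrict δ ≤ 5. Then |s + 10| < 5 gives |s| > 5, so 10|s| > 50.
Then |3/s + 3/10| < 3|s + 10|/50, which is < ε when |s + 10| < (50/3)ε.
Take δ = min(5, (50/3)ε). Then 0 < |s + 10| < δ gives both |s + 10| < 5 and |s + 10| < (50/3)ε, so |3/s + 3/10| < ε.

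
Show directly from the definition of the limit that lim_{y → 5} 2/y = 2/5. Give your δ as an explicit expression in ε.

δ = min(5/2, (25/4)ε)

Suppose ε > 0. We seek δ > 0 such that 0 < |y − 5| < δ implies |2/y − (2/5)| < ε.
|2/y − (2/5)| = 2·|5 − y|/(5·|y|) = 2|y − 5|/(5|y|).
Restrict δ ≤ 5/2. Then |y − 5| < 5/2 gives |y| > 5/2, so 5|y| > 25/2.
Then |2/y − (2/5)| < 2|y − 5|/(25/2), which is < ε when |y − 5| < (25/4)ε.
Take δ = min(5/2, (25/4)ε). Then 0 < |y − 5| < δ gives both |y − 5| < 5/2 and |y − 5| < (25/4)ε, so |2/y − (2/5)| < ε.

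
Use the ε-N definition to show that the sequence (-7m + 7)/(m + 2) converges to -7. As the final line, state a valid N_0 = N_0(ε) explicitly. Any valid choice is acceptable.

Fix ε > 0. For m ≥ 1, |(-7m + 7)/(m + 2) + 7| = |21|/((m + 2)) = 21/((m + 2)).
Since m + 2 ≥ m for m ≥ 1, this is ≤ 21/(m) = 21/m.
So |(-7m + 7)/(m + 2) + 7| < ε whenever m > 21/ε.
Take N_0 = 21/ε. If m > N_0 then |(-7m + 7)/(m + 2) + 7| ≤ 21/m < ε.

N_0 = 21/ε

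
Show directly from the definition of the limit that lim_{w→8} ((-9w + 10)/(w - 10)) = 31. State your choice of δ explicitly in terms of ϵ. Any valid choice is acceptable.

δ = min(1, (1/40)ϵ)

Fix ϵ > 0. We want δ > 0 with 0 < |w − 8| < δ ⇒ |(-9w + 10)/(w - 10) − 31| < ϵ.
Combining over a common denominator, (-9w + 10)/(w - 10) − 31 = [(-9w + 10)·(-2) − (-62)·(w - 10)] / [(-2)·(w - 10)] = 80(w − 8) / ((-2)(w - 10)).
So |(-9w + 10)/(w - 10) − 31| = 80|w − 8| / (2·|w − 10|).
Restrict δ ≤ 1. Then |w − 8| < 1 gives |w − 10| = |(w − 8) + (-2)| ≥ 2 − 1 = 1.
Hence |(-9w + 10)/(w - 10) − 31| < 80|w − 8|/(2·1) = 40|w − 8|, which is < ϵ once |w − 8| < (1/40)ϵ.
Take δ = min(1, (1/40)ϵ). Then 0 < |w − 8| < δ forces both bounds, so |(-9w + 10)/(w - 10) − 31| < ϵ.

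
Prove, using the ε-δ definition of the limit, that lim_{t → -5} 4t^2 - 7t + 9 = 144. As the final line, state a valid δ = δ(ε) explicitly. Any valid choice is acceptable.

δ = min(1, ε/51)

Let ε > 0. We want δ > 0 such that 0 < |t + 5| < δ implies |(4t^2 - 7t + 9) − 144| < ε.
(4t^2 - 7t + 9) − 144 = 4t^2 - 7t - 135 = (t + 5)(4t - 27).
So |(4t^2 - 7t + 9) − 144| = |t + 5|·|4t - 27|.
Require δ ≤ 1. Then |t + 5| < 1 gives |t| < 6, and by the triangle inequality |4t - 27| ≤ 4·6 + 27 = 51.
Hence |(4t^2 - 7t + 9) − 144| ≤ 51|t + 5| < ε provided |t + 5| < ε/51.
Take δ = min(1, ε/51). Then 0 < |t + 5| < δ gives both |t + 5| < 1 and |t + 5| < ε/51, so |(4t^2 - 7t + 9) − 144| < ε.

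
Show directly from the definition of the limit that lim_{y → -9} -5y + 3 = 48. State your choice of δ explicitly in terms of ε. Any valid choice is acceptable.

δ = ε/5

Let ε > 0. We need δ > 0 so that 0 < |y + 9| < δ implies |(-5y + 3) − 48| < ε.
|(-5y + 3) − 48| = |-5y - 45| = 5|y + 9|.
Thus it suffices that |y + 9| < ε/5.
Take δ = ε/5. If 0 < |y + 9| < δ then |(-5y + 3) − 48| = 5|y + 9| < 5·(ε/5) = ε.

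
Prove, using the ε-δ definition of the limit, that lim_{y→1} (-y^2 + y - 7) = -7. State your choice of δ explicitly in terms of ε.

Suppose ε > 0. We want δ > 0 such that 0 < |y − 1| < δ implies |(-y^2 + y - 7) + 7| < ε.
(-y^2 + y - 7) + 7 = -y^2 + y = (y − 1)(-y).
So |(-y^2 + y - 7) + 7| = |y − 1|·|-y|.
Require δ ≤ 1. Then |y − 1| < 1 gives |y| < 2, and by the triangle inequality |-y| ≤ 2 = 2.
Hence |(-y^2 + y - 7) + 7| ≤ 2|y − 1| < ε provided |y − 1| < ε/2.
Take δ = min(1, ε/2). Then 0 < |y − 1| < δ gives both |y − 1| < 1 and |y − 1| < ε/2, so |(-y^2 + y - 7) + 7| < ε.

δ = min(1, ε/2)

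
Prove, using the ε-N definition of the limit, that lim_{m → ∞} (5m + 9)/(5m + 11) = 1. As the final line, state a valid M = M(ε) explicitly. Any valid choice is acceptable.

M = (2/5)/ε

Fix ε > 0. For m ≥ 1, |(5m + 9)/(5m + 11) − 1| = |-10|/(5(5m + 11)) = 10/(5(5m + 11)).
Since 5m + 11 ≥ 5m for m ≥ 1, this is ≤ 10/(5·5m) = (2/5)/m.
So |(5m + 9)/(5m + 11) − 1| < ε whenever m > (2/5)/ε.
Take M = (2/5)/ε. If m > M then |(5m + 9)/(5m + 11) − 1| ≤ (2/5)/m < ε.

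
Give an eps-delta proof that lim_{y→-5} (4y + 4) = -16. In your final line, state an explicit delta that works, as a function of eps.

delta = eps/4

Let eps > 0. We need delta > 0 so that 0 < |y + 5| < delta implies |(4y + 4) + 16| < eps.
|(4y + 4) + 16| = |4y + 20| = 4|y + 5|.
So 4|y + 5| < eps exactly when |y + 5| < eps/4.
Take delta = eps/4. If 0 < |y + 5| < delta then |(4y + 4) + 16| = 4|y + 5| < 4·(eps/4) = eps.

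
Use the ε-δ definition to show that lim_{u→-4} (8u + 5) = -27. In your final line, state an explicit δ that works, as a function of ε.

δ = ε/8

Let ε > 0. We need δ > 0 so that 0 < |u + 4| < δ implies |(8u + 5) + 27| < ε.
|(8u + 5) + 27| = |8u + 32| = 8|u + 4|.
So 8|u + 4| < ε exactly when |u + 4| < ε/8.
Take δ = ε/8. If 0 < |u + 4| < δ then |(8u + 5) + 27| = 8|u + 4| < 8·(ε/8) = ε.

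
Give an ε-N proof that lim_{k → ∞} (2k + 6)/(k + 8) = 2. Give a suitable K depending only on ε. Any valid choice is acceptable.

Suppose ε > 0. For k ≥ 1, |(2k + 6)/(k + 8) − 2| = |-10|/((k + 8)) = 10/((k + 8)).
Since k + 8 ≥ k for k ≥ 1, this is ≤ 10/(k) = 10/k.
So |(2k + 6)/(k + 8) − 2| < ε whenever k > 10/ε.
Take K = 10/ε. If k > K then |(2k + 6)/(k + 8) − 2| ≤ 10/k < ε.

K = 10/ε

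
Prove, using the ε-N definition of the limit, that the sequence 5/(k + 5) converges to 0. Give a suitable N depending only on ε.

Fix ε > 0. For k ≥ 1, |5/(k + 5) − 0| = 5/(k + 5) ≤ 5/k.
We need 5/k < ε, i.e. k > 5/ε.
Take N = 5/ε. If k > N then |5/(k + 5)| ≤ 5/k < ε.

N = 5/ε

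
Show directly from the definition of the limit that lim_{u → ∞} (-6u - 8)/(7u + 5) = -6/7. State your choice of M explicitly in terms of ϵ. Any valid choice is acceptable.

Fix ϵ > 0. We seek M > 0 such that u > M implies |(-6u - 8)/(7u + 5) + 6/7| < ϵ.
(-6u - 8)/(7u + 5) + 6/7 = (7(-6u - 8) − (-6)(7u + 5)) / (7(7u + 5)) = -26/(7(7u + 5)).
For u > 0 we have 7u + 5 > 7u, so |(-6u - 8)/(7u + 5) + 6/7| = 26/(7(7u + 5)) < 26/(7·7u) = (26/49)/u.
Thus |(-6u - 8)/(7u + 5) + 6/7| < ϵ whenever u > (26/49)/ϵ.
Take M = (26/49)/ϵ. If u > M then |(-6u - 8)/(7u + 5) + 6/7| < (26/49)/u < ϵ.

M = (26/49)/ϵ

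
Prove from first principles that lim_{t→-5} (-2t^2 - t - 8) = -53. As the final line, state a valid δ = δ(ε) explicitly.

Let ε > 0. We want δ > 0 such that 0 < |t + 5| < δ implies |(-2t^2 - t - 8) + 53| < ε.
(-2t^2 - t - 8) + 53 = -2t^2 - t + 45 = (t + 5)(-2t + 9).
So |(-2t^2 - t - 8) + 53| = |t + 5|·|-2t + 9|.
Require δ ≤ 1. Then |t + 5| < 1 gives |t| < 6, and by the triangle inequality |-2t + 9| ≤ 2·6 + 9 = 21.
Hence |(-2t^2 - t - 8) + 53| ≤ 21|t + 5| < ε provided |t + 5| < ε/21.
Choosing δ = min(1, ε/21) ensures both conditions, hence |(-2t^2 - t - 8) + 53| < ε.

δ = min(1, ε/21)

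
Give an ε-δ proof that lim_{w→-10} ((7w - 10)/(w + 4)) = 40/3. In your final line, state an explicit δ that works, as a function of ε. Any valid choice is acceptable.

δ = min(3, (9/19)ε)

Suppose ε > 0. We want δ > 0 with 0 < |w + 10| < δ ⇒ |(7w - 10)/(w + 4) − (40/3)| < ε.
Combining over a common denominator, (7w - 10)/(w + 4) − (40/3) = [(7w - 10)·(-6) − (-80)·(w + 4)] / [(-6)·(w + 4)] = 38(w + 10) / ((-6)(w + 4)).
So |(7w - 10)/(w + 4) − (40/3)| = 38|w + 10| / (6·|w + 4|).
Restrict δ ≤ 3. Then |w + 10| < 3 gives |w + 4| = |(w + 10) + (-6)| ≥ 6 − 3 = 3.
Hence |(7w - 10)/(w + 4) − (40/3)| < 38|w + 10|/(6·3) = (19/9)|w + 10|, which is < ε once |w + 10| < (9/19)ε.
Take δ = min(3, (9/19)ε). Then 0 < |w + 10| < δ forces both bounds, so |(7w - 10)/(w + 4) − (40/3)| < ε.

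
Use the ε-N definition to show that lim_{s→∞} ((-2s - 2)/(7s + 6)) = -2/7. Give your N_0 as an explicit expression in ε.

Let ε > 0 be given. We seek N_0 > 0 such that s > N_0 implies |(-2s - 2)/(7s + 6) + 2/7| < ε.
(-2s - 2)/(7s + 6) + 2/7 = (7(-2s - 2) − (-2)(7s + 6)) / (7(7s + 6)) = -2/(7(7s + 6)).
For s > 0 we have 7s + 6 > 7s, so |(-2s - 2)/(7s + 6) + 2/7| = 2/(7(7s + 6)) < 2/(7·7s) = (2/49)/s.
Thus |(-2s - 2)/(7s + 6) + 2/7| < ε whenever s > (2/49)/ε.
Take N_0 = (2/49)/ε. If s > N_0 then |(-2s - 2)/(7s + 6) + 2/7| < (2/49)/s < ε.

N_0 = (2/49)/ε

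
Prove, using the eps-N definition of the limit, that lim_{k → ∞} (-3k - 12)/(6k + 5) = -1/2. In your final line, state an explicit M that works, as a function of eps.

Let eps > 0 be given. For k ≥ 1, |(-3k - 12)/(6k + 5) + 1/2| = |-57|/(6(6k + 5)) = 57/(6(6k + 5)).
Since 6k + 5 ≥ 6k for k ≥ 1, this is ≤ 57/(6·6k) = (19/12)/k.
So |(-3k - 12)/(6k + 5) + 1/2| < eps whenever k > (19/12)/eps.
Take M = (19/12)/eps. If k > M then |(-3k - 12)/(6k + 5) + 1/2| ≤ (19/12)/k < eps.

M = (19/12)/eps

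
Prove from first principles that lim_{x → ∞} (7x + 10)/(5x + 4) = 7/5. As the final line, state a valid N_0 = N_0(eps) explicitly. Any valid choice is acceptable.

N_0 = (22/25)/eps

Let eps > 0. We seek N_0 > 0 such that x > N_0 implies |(7x + 10)/(5x + 4) − (7/5)| < eps.
(7x + 10)/(5x + 4) − (7/5) = (5(7x + 10) − 7(5x + 4)) / (5(5x + 4)) = 22/(5(5x + 4)).
For x > 0 we have 5x + 4 > 5x, so |(7x + 10)/(5x + 4) − (7/5)| = 22/(5(5x + 4)) < 22/(5·5x) = (22/25)/x.
Thus |(7x + 10)/(5x + 4) − (7/5)| < eps whenever x > (22/25)/eps.
Take N_0 = (22/25)/eps. If x > N_0 then |(7x + 10)/(5x + 4) − (7/5)| < (22/25)/x < eps.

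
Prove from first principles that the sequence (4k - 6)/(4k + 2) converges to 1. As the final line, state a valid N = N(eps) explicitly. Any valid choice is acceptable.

N = 2/eps

Suppose eps > 0. For k ≥ 1, |(4k - 6)/(4k + 2) − 1| = |-32|/(4(4k + 2)) = 32/(4(4k + 2)).
Since 4k + 2 ≥ 4k for k ≥ 1, this is ≤ 32/(4·4k) = 2/k.
So |(4k - 6)/(4k + 2) − 1| < eps whenever k > 2/eps.
Take N = 2/eps. If k > N then |(4k - 6)/(4k + 2) − 1| ≤ 2/k < eps.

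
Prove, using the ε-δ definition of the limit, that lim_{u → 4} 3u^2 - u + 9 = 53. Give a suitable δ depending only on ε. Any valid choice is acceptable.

δ = min(2, ε/29)

Let ε > 0. We want δ > 0 such that 0 < |u − 4| < δ implies |(3u^2 - u + 9) − 53| < ε.
(3u^2 - u + 9) − 53 = 3u^2 - u - 44 = (u − 4)(3u + 11).
So |(3u^2 - u + 9) − 53| = |u − 4|·|3u + 11|.
Assume first that |u − 4| < 2, so |u| < 6. Then |3u + 11| ≤ 3·6 + 11 = 29.
Hence |(3u^2 - u + 9) − 53| ≤ 29|u − 4| < ε provided |u − 4| < ε/29.
Take δ = min(2, ε/29). Then 0 < |u − 4| < δ gives both |u − 4| < 2 and |u − 4| < ε/29, so |(3u^2 - u + 9) − 53| < ε.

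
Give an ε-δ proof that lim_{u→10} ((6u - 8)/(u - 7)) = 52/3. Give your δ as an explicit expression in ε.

δ = min(3/2, (9/68)ε)

Let ε > 0 be given. We want δ > 0 with 0 < |u − 10| < δ ⇒ |(6u - 8)/(u - 7) − (52/3)| < ε.
Combining over a common denominator, (6u - 8)/(u - 7) − (52/3) = [(6u - 8)·3 − 52·(u - 7)] / [3·(u - 7)] = -34(u − 10) / (3(u - 7)).
So |(6u - 8)/(u - 7) − (52/3)| = 34|u − 10| / (3·|u − 7|).
Restrict δ ≤ 3/2. Then |u − 10| < 3/2 gives |u − 7| = |(u − 10) + 3| ≥ 3 − 3/2 = 3/2.
Hence |(6u - 8)/(u - 7) − (52/3)| < 34|u − 10|/(3·(3/2)) = (68/9)|u − 10|, which is < ε once |u − 10| < (9/68)ε.
Take δ = min(3/2, (9/68)ε). Then 0 < |u − 10| < δ forces both bounds, so |(6u - 8)/(u - 7) − (52/3)| < ε.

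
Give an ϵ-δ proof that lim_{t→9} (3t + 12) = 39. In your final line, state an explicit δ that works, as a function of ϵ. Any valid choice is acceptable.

Fix ϵ > 0. We need δ > 0 so that 0 < |t − 9| < δ implies |(3t + 12) − 39| < ϵ.
Since (3t + 12) − 39 = 3(t − 9), we have |(3t + 12) − 39| = 3|t − 9|.
Thus it suffices that |t − 9| < ϵ/3.
Choosing δ = ϵ/3 gives |(3t + 12) − 39| = 3|t − 9| < ϵ whenever |t − 9| < δ.

δ = ϵ/3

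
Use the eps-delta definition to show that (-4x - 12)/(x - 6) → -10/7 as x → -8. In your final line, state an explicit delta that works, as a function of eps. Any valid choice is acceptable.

Fix eps > 0. We want delta > 0 with 0 < |x + 8| < delta ⇒ |(-4x - 12)/(x - 6) + 10/7| < eps.
Combining over a common denominator, (-4x - 12)/(x - 6) + 10/7 = [(-4x - 12)·(-14) − 20·(x - 6)] / [(-14)·(x - 6)] = 36(x + 8) / ((-14)(x - 6)).
So |(-4x - 12)/(x - 6) + 10/7| = 36|x + 8| / (14·|x − 6|).
Restrict delta ≤ 7. Then |x + 8| < 7 gives |x − 6| = |(x + 8) + (-14)| ≥ 14 − 7 = 7.
Hence |(-4x - 12)/(x - 6) + 10/7| < 36|x + 8|/(14·7) = (18/49)|x + 8|, which is < eps once |x + 8| < (49/18)eps.
Take delta = min(7, (49/18)eps). Then 0 < |x + 8| < delta forces both bounds, so |(-4x - 12)/(x - 6) + 10/7| < eps.

delta = min(7, (49/18)eps)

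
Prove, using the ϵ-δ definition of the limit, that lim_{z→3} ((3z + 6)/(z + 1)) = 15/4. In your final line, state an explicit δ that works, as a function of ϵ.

Let ϵ > 0 be given. We want δ > 0 with 0 < |z − 3| < δ ⇒ |(3z + 6)/(z + 1) − (15/4)| < ϵ.
Combining over a common denominator, (3z + 6)/(z + 1) − (15/4) = [(3z + 6)·4 − 15·(z + 1)] / [4·(z + 1)] = -3(z − 3) / (4(z + 1)).
So |(3z + 6)/(z + 1) − (15/4)| = 3|z − 3| / (4·|z + 1|).
Require δ ≤ 2, so |z + 1| ≥ |4| − |z − 3| > 4 − 2 = 2.
Hence |(3z + 6)/(z + 1) − (15/4)| < 3|z − 3|/(4·2) = (3/8)|z − 3|, which is < ϵ once |z − 3| < (8/3)ϵ.
Take δ = min(2, (8/3)ϵ). Then 0 < |z − 3| < δ forces both bounds, so |(3z + 6)/(z + 1) − (15/4)| < ϵ.

δ = min(2, (8/3)ϵ)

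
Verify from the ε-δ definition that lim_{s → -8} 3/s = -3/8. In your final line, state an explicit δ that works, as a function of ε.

Suppose ε > 0. We seek δ > 0 such that 0 < |s + 8| < δ implies |3/s + 3/8| < ε.
|3/s + 3/8| = 3·|-8 − s|/(8·|s|) = 3|s + 8|/(8|s|).
Restrict δ ≤ 4. Then |s + 8| < 4 gives |s| > 4, so 8|s| > 32.
Then |3/s + 3/8| < 3|s + 8|/32, which is < ε when |s + 8| < (32/3)ε.
Take δ = min(4, (32/3)ε). Then 0 < |s + 8| < δ gives both |s + 8| < 4 and |s + 8| < (32/3)ε, so |3/s + 3/8| < ε.

δ = min(4, (32/3)ε)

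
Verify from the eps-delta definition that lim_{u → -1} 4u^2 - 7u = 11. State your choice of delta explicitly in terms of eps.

delta = min(1, eps/19)

Let eps > 0 be given. We want delta > 0 such that 0 < |u + 1| < delta implies |(4u^2 - 7u) − 11| < eps.
(4u^2 - 7u) − 11 = 4u^2 - 7u - 11 = (u + 1)(4u - 11).
So |(4u^2 - 7u) − 11| = |u + 1|·|4u - 11|.
Assume first that |u + 1| < 1, so |u| < 2. Then |4u - 11| ≤ 4·2 + 11 = 19.
Hence |(4u^2 - 7u) − 11| ≤ 19|u + 1| < eps provided |u + 1| < eps/19.
Choosing delta = min(1, eps/19) ensures both conditions, hence |(4u^2 - 7u) − 11| < eps.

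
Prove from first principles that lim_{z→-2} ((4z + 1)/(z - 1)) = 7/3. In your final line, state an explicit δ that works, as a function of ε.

δ = min(3/2, (9/10)ε)

Suppose ε > 0. We want δ > 0 with 0 < |z + 2| < δ ⇒ |(4z + 1)/(z - 1) − (7/3)| < ε.
Combining over a common denominator, (4z + 1)/(z - 1) − (7/3) = [(4z + 1)·(-3) − (-7)·(z - 1)] / [(-3)·(z - 1)] = -5(z + 2) / ((-3)(z - 1)).
So |(4z + 1)/(z - 1) − (7/3)| = 5|z + 2| / (3·|z − 1|).
Restrict δ ≤ 3/2. Then |z + 2| < 3/2 gives |z − 1| = |(z + 2) + (-3)| ≥ 3 − 3/2 = 3/2.
Hence |(4z + 1)/(z - 1) − (7/3)| < 5|z + 2|/(3·(3/2)) = (10/9)|z + 2|, which is < ε once |z + 2| < (9/10)ε.
Take δ = min(3/2, (9/10)ε). Then 0 < |z + 2| < δ forces both bounds, so |(4z + 1)/(z - 1) − (7/3)| < ε.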